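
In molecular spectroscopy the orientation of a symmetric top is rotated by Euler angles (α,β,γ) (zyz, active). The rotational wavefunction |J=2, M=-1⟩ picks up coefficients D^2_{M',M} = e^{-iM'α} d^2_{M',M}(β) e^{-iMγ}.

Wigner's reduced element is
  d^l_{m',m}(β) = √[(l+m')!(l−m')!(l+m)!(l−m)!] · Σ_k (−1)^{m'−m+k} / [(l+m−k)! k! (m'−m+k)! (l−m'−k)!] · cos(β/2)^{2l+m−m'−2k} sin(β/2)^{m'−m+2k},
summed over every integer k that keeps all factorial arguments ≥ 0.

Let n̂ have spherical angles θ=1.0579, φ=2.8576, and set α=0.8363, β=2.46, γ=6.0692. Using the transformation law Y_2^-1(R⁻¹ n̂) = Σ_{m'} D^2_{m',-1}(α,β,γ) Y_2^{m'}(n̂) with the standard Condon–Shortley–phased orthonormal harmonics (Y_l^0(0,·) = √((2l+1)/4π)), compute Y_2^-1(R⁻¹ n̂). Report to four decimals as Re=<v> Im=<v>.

Re=0.0866 Im=0.3657

Need the full column D^2_{m',-1} for m'=−2..2 at α=0.8363, β=2.46, γ=6.0692.
cos(β/2)=0.334238, sin(β/2)=0.942489
d^2_{-2,-1}: single k=1 term ⇒ +0.070384;  D = +0.007879+0.069941i
d^2_{-1,-1}: k∈[0..1] ⇒ +0.012480 -0.297704 = -0.285224;  D = -0.231753-0.166262i
d^2_{0,-1}: k∈[0..1] ⇒ -0.086202 +0.685425 = +0.599222;  D = +0.585556-0.127248i
d^2_{1,-1}: k∈[0..1] ⇒ +0.297704 -0.789050 = -0.491347;  D = -0.244358+0.426275i
d^2_{2,-1}: single k=0 term ⇒ -0.559647;  D = +0.173808+0.531973i
Y_2^{m'}(θ=1.0579,φ=2.8576) and Σ D·Y over m':
  (+0.0079+0.0699i)·(+0.2472+0.1578i)  (-0.2318-0.1663i)·(-0.3171-0.0926i)  (+0.5856-0.1272i)·(-0.0876+0.0000i)  (-0.2444+0.4263i)·(+0.3171-0.0926i)  (+0.1738+0.5320i)·(+0.2472-0.1578i)
Y_2^-1(R⁻¹ n̂) = +0.086599+0.365717i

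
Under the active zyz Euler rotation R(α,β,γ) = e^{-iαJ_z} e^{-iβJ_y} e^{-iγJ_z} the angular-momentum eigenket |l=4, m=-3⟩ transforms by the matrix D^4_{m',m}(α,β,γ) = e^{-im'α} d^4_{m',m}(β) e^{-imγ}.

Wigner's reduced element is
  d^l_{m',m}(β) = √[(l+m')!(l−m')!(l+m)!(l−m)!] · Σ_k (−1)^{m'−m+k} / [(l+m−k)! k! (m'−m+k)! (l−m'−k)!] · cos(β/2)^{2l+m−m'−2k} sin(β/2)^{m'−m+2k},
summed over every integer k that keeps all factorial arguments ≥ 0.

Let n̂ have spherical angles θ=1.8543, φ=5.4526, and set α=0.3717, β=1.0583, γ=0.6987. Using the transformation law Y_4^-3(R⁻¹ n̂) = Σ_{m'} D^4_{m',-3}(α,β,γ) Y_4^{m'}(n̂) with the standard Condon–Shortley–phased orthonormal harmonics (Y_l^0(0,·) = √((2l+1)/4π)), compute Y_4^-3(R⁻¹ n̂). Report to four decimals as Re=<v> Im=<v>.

Re=0.1414 Im=-0.1376

Need the full column D^4_{m',-3} for m'=−4..4 at α=0.3717, β=1.0583, γ=0.6987.
cos(β/2)=0.863236, sin(β/2)=0.504800
d^4_{-4,-3}: single k=1 term ⇒ +0.510003;  D = -0.461142-0.217833i
d^4_{-3,-3}: k∈[0..1] ⇒ +0.308346 -0.738100 = -0.429754;  D = +0.428713+0.029890i
d^4_{-2,-3}: k∈[0..1] ⇒ -0.674670 +0.692136 = +0.017466;  D = -0.016675+0.005196i
d^4_{-1,-3}: k∈[0..1] ⇒ +0.836926 -0.476996 = +0.359930;  D = -0.281271+0.224580i
d^4_{0,-3}: k∈[0..1] ⇒ -0.729576 +0.249488 = -0.480088;  D = +0.240752-0.415359i
d^4_{1,-3}: k∈[0..1] ⇒ +0.476996 -0.097869 = +0.379127;  D = -0.058007+0.374663i
d^4_{2,-3}: k∈[0..1] ⇒ -0.236685 +0.026979 = -0.209706;  D = -0.045374-0.204738i
d^4_{3,-3}: k∈[0..1] ⇒ +0.086312 -0.004217 = +0.082096;  D = +0.045661+0.068226i
d^4_{4,-3}: single k=0 term ⇒ -0.020394;  D = -0.016724-0.011672i
Y_4^{m'}(θ=1.8543,φ=5.4526) and Σ D·Y over m':
  (-0.4611-0.2178i)·(-0.3699-0.0676i)  (+0.4287+0.0299i)·(+0.2467-0.1875i)  (-0.0167+0.0052i)·(+0.0126-0.1389i)  (-0.2813+0.2246i)·(+0.2101+0.2300i)  (+0.2408-0.4154i)·(+0.0917+0.0000i)  (-0.0580+0.3747i)·(-0.2101+0.2300i)  (-0.0454-0.2047i)·(+0.0126+0.1389i)  (+0.0457+0.0682i)·(-0.2467-0.1875i)  (-0.0167-0.0117i)·(-0.3699+0.0676i)
Y_4^-3(R⁻¹ n̂) = +0.141396-0.137639i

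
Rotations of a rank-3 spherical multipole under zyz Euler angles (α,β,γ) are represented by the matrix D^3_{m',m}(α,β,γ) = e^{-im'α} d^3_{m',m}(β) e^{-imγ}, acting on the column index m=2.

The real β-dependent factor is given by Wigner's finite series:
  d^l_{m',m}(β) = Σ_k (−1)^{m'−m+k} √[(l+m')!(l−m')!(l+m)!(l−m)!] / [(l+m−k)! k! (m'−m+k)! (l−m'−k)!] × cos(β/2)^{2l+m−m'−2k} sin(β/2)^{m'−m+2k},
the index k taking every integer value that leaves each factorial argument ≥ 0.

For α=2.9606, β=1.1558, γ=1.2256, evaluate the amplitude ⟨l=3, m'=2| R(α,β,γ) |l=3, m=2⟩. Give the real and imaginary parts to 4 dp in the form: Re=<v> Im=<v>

Split into d^3_{2,2}(β=1.1558) × two z-phases.
Half-angle: c=0.837612, s=0.546266. N=√(120·1·120·1)=120.000000
k∈{0,1} keeps every argument non-negative
  k=0: (−1)^0·120.0000/(120)·0.8376^6·0.5463^0 = +0.345347
  k=1: (−1)^1·120.0000/(24)·0.8376^4·0.5463^2 = -0.734428
d^3_{2,2}(1.1558) = +0.345347 -0.734428 = -0.389081
Attach z-rotation phases: D = e^{-i(2)(2.9606)}·(-0.389081)·e^{-i(2)(1.2256)} = +0.192792+0.337957i

Re=0.1928 Im=0.3380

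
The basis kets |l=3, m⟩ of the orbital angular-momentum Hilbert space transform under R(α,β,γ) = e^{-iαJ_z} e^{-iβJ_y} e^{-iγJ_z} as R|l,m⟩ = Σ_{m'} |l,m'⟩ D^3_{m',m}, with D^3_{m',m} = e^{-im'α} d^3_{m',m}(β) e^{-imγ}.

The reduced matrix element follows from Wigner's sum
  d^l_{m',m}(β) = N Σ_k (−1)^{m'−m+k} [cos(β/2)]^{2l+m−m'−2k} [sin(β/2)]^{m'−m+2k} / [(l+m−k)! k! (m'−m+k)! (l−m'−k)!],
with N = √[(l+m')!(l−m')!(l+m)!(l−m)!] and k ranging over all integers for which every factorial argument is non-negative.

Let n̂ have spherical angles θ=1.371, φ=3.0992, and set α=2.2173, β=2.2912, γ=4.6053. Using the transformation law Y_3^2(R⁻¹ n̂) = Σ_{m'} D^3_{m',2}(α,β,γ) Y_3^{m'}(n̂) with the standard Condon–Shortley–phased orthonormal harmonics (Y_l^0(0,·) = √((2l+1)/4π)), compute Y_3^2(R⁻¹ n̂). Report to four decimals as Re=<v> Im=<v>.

Need the full column D^3_{m',2} for m'=−3..3 at α=2.2173, β=2.2912, γ=4.6053.
cos(β/2)=0.412500, sin(β/2)=0.910958
d^3_{-3,2}: single k=5 term ⇒ +0.633856;  D = -0.529190-0.348900i
d^3_{-2,2}: k∈[4..5] ⇒ +0.585882 -0.571465 = +0.014417;  D = +0.000916+0.014388i
d^3_{-1,2}: k∈[3..4] ⇒ +0.335580 -0.818304 = -0.482725;  D = -0.366044+0.314698i
d^3_{0,2}: k∈[2..3] ⇒ +0.131599 -0.641802 = -0.510203;  D = +0.498545+0.108441i
d^3_{1,2}: k∈[1..2] ⇒ +0.034405 -0.335580 = -0.301175;  D = -0.126187-0.273465i
d^3_{2,2}: k∈[0..1] ⇒ +0.004927 -0.120133 = -0.115206;  D = -0.054419+0.101543i
d^3_{3,2}: single k=0 term ⇒ -0.026650;  D = +0.026332-0.004102i
Y_3^{m'}(θ=1.371,φ=3.0992) and Σ D·Y over m':
  (-0.5292-0.3489i)·(-0.3896-0.0498i)  (+0.0009+0.0144i)·(+0.1941+0.0165i)  (-0.3660+0.3147i)·(+0.2541+0.0108i)  (+0.4985+0.1084i)·(-0.2076+0.0000i)  (-0.1262-0.2735i)·(-0.2541+0.0108i)  (-0.0544+0.1015i)·(+0.1941-0.0165i)  (+0.0263-0.0041i)·(+0.3896-0.0498i)
Y_3^2(R⁻¹ n̂) = +0.025017+0.304478i

Re=0.0250 Im=0.3045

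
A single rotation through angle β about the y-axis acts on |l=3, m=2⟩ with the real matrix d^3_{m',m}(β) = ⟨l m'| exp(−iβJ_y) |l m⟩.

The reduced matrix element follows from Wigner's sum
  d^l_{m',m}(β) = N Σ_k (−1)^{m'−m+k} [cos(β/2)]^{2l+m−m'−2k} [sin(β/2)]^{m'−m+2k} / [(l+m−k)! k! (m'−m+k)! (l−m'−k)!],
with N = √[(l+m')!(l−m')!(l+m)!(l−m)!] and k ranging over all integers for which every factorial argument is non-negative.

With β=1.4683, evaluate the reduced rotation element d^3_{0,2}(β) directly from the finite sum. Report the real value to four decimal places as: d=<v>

d=0.1386

d^3_{0,2}(β=1.4683) via Wigner's sum:
Half-angle: c=0.742400, s=0.669956. N=√(6·6·120·1)=65.726707
Admissible k: 2..3 (factorial args all ≥0)
  k=2: (−1)^0·65.7267/(12)·0.7424^4·0.6700^2 = +0.746804
  k=3: (−1)^1·65.7267/(12)·0.7424^2·0.6700^4 = -0.608167
d^3_{0,2}(1.4683) = +0.746804 -0.608167 = +0.138637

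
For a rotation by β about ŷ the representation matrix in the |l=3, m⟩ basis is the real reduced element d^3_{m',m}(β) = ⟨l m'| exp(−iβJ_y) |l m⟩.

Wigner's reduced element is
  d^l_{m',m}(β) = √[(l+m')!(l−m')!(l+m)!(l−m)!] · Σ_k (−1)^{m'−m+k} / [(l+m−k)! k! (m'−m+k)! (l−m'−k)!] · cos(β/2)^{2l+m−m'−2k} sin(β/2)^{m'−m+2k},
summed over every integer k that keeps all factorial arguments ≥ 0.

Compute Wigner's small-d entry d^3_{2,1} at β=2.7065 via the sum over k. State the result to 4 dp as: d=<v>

d=0.0578

d^3_{2,1}(β=2.7065) via Wigner's sum:
c=cos(2.7065/2)=0.215834, s=sin(2.7065/2)=0.976430; N=√[120·1·24·2]=75.894664
The bounds max(0,m−m')=0 and min(l+m,l−m')=1 give 2 terms
  k=0: (−1)^1·75.8947/(24)·0.2158^5·0.9764^1 = -0.001446
  k=1: (−1)^2·75.8947/(12)·0.2158^3·0.9764^3 = +0.059199
d^3_{2,1}(2.7065) = -0.001446 +0.059199 = +0.057753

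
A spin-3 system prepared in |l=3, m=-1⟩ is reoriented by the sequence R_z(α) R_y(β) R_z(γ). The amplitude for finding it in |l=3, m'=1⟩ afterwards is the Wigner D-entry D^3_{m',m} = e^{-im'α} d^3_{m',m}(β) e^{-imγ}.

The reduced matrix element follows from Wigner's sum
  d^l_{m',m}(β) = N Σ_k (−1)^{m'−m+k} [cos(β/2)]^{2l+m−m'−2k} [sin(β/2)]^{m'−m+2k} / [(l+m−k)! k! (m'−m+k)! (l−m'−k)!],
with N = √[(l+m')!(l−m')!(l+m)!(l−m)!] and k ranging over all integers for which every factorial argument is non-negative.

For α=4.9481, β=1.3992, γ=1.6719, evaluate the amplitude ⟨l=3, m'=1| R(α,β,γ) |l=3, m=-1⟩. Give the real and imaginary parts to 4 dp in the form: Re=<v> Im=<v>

First d^3_{1,-1}(β=1.3992), then the phase factors e^{-i(1)α} and e^{-i(-1)γ}:
c=cos(1.3992/2)=0.765100, s=sin(1.3992/2)=0.643912; N=√[24·2·2·24]=48.000000
The bounds max(0,m−m')=0 and min(l+m,l−m')=2 give 3 terms
  k=0: (−1)^2·48.0000/(8)·0.7651^4·0.6439^2 = +0.852464
  k=1: (−1)^3·48.0000/(6)·0.7651^2·0.6439^4 = -0.805066
  k=2: (−1)^4·48.0000/(48)·0.7651^0·0.6439^6 = +0.071278
d^3_{1,-1}(1.3992) = +0.852464 -0.805066 +0.071278 = +0.118677
Attach z-rotation phases: D = e^{-i(1)(4.9481)}·(+0.118677)·e^{-i(-1)(1.6719)} = -0.117603+0.015927i

Re=-0.1176 Im=0.0159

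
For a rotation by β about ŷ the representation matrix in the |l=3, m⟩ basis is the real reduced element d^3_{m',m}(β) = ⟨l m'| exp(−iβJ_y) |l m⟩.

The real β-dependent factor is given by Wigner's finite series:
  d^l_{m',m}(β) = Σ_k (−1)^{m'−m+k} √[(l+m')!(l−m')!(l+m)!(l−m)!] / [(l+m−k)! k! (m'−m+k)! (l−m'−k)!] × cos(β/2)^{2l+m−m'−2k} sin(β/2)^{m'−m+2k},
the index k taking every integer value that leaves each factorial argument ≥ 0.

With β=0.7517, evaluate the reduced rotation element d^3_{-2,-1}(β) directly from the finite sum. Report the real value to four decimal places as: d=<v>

d=0.5566

d^3_{-2,-1}(β=0.7517) via Wigner's sum:
With c≡cos(β/2)=0.930196 and s≡sin(β/2)=0.367063, N=[1·120·2·24]^{1/2}=75.894664
k: max(0,(-1)−(-2))=1 … min(3+(-1),3−(-2))=2
  k=1: (−1)^0·75.8947/(24)·0.9302^5·0.3671^1 = +0.808376
  k=2: (−1)^1·75.8947/(12)·0.9302^3·0.3671^3 = -0.251754
d^3_{-2,-1}(0.7517) = +0.808376 -0.251754 = +0.556622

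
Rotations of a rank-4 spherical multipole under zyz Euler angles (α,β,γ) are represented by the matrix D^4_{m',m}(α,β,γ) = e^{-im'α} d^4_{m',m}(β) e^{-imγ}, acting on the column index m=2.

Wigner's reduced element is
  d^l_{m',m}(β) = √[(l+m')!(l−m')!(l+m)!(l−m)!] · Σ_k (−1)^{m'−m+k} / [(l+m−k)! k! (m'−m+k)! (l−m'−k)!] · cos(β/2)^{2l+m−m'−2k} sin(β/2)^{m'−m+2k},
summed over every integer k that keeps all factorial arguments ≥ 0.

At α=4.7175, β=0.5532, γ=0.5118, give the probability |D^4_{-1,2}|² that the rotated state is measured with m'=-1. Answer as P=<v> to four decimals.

P=0.0437

Split into d^4_{-1,2}(β=0.5532) × two z-phases.
With c≡cos(β/2)=0.961989 and s≡sin(β/2)=0.273086, N=[6·120·720·2]^{1/2}=1018.233765
The bounds max(0,m−m')=3 and min(l+m,l−m')=5 give 3 terms
  k=3: (−1)^0·1018.2338/(72)·0.9620^5·0.2731^3 = +0.237283
  k=4: (−1)^1·1018.2338/(48)·0.9620^3·0.2731^5 = -0.028683
  k=5: (−1)^2·1018.2338/(240)·0.9620^1·0.2731^7 = +0.000462
d^4_{-1,2}(0.5532) = +0.237283 -0.028683 +0.000462 = +0.209063
|D^4_{-1,2}|² = |d^4_{-1,2}(β)|² = (+0.209063)² = 0.043707 (the z-rotation phases have unit modulus)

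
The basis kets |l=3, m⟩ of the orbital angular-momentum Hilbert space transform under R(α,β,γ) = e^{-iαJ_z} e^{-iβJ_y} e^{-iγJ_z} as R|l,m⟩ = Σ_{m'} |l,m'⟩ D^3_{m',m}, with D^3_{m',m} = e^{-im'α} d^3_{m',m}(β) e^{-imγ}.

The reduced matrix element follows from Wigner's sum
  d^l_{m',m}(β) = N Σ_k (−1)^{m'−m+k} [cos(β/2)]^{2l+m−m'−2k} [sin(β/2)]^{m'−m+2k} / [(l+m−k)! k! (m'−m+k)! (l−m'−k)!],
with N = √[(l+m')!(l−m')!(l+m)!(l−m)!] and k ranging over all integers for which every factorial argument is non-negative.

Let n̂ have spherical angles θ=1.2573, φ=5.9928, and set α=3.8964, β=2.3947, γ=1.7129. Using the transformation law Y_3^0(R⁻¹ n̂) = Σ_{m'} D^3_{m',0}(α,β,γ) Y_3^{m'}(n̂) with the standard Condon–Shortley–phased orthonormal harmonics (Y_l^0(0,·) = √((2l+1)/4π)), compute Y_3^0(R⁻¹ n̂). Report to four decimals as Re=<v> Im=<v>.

Re=0.3050 Im=0.0000

Need the full column D^3_{m',0} for m'=−3..3 at α=3.8964, β=2.3947, γ=1.7129.
cos(β/2)=0.364826, sin(β/2)=0.931076
d^3_{-3,0}: single k=3 term ⇒ +0.175278;  D = +0.112061-0.134777i
d^3_{-2,0}: k∈[2..3] ⇒ +0.084115 -0.547864 = -0.463749;  D = -0.028355-0.462881i
d^3_{-1,0}: k∈[1..3] ⇒ +0.020845 -0.407310 +0.884304 = +0.497839;  D = -0.362628-0.341093i
d^3_{0,0}: k∈[0..3] ⇒ +0.002358 -0.138216 +0.900233 -0.651493 = +0.112882;  D = +0.112882+0.000000i
d^3_{1,0}: k∈[0..2] ⇒ -0.020845 +0.407310 -0.884304 = -0.497839;  D = +0.362628-0.341093i
d^3_{2,0}: k∈[0..1] ⇒ +0.084115 -0.547864 = -0.463749;  D = -0.028355+0.462881i
d^3_{3,0}: single k=0 term ⇒ -0.175278;  D = -0.112061-0.134777i
Y_3^{m'}(θ=1.2573,φ=5.9928) and Σ D·Y over m':
  (+0.1121-0.1348i)·(+0.2313+0.2748i)  (-0.0284-0.4629i)·(+0.2384+0.1565i)  (-0.3626-0.3411i)·(-0.1545-0.0462i)  (+0.1129+0.0000i)·(-0.2905+0.0000i)  (+0.3626-0.3411i)·(+0.1545-0.0462i)  (-0.0284+0.4629i)·(+0.2384-0.1565i)  (-0.1121-0.1348i)·(-0.2313+0.2748i)
Y_3^0(R⁻¹ n̂) = +0.304993+0.000000i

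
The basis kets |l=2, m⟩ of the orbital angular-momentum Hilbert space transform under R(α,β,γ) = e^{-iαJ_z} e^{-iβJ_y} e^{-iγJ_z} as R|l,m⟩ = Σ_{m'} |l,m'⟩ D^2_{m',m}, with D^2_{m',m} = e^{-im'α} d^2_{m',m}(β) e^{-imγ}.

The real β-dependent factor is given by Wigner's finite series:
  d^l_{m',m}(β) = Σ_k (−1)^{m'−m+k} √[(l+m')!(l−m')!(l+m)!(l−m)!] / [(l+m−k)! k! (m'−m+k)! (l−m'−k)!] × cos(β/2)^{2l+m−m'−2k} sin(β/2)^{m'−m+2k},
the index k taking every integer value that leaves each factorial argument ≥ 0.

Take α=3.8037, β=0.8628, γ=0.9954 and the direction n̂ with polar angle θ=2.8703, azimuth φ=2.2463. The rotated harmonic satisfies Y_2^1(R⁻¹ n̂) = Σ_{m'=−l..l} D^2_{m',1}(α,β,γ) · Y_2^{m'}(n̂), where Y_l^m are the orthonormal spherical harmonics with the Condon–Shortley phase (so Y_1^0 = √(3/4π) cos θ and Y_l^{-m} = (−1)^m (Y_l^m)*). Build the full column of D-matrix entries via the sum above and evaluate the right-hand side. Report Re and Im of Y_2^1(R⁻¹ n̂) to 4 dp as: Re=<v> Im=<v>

Need the full column D^2_{m',1} for m'=−2..2 at α=3.8037, β=0.8628, γ=0.9954.
cos(β/2)=0.908381, sin(β/2)=0.418143
d^2_{-2,1}: single k=3 term ⇒ +0.132823;  D = +0.125707+0.042891i
d^2_{-1,1}: k∈[2..3] ⇒ +0.432820 -0.030570 = +0.402250;  D = -0.380114+0.131598i
d^2_{0,1}: k∈[1..2] ⇒ +0.767724 -0.162674 = +0.605050;  D = +0.329248-0.507622i
d^2_{1,1}: k∈[0..1] ⇒ +0.680883 -0.432820 = +0.248063;  D = +0.021483+0.247131i
d^2_{2,1}: single k=0 term ⇒ -0.626844;  D = +0.426739+0.459159i
Y_2^{m'}(θ=2.8703,φ=2.2463) and Σ D·Y over m':
  (+0.1257+0.0429i)·(-0.0060+0.0271i)  (-0.3801+0.1316i)·(+0.1247+0.1557i)  (+0.3292-0.5076i)·(+0.5628+0.0000i)  (+0.0215+0.2471i)·(-0.1247+0.1557i)  (+0.4267+0.4592i)·(-0.0060-0.0271i)
Y_2^1(R⁻¹ n̂) = +0.084205-0.367125i

Re=0.0842 Im=-0.3671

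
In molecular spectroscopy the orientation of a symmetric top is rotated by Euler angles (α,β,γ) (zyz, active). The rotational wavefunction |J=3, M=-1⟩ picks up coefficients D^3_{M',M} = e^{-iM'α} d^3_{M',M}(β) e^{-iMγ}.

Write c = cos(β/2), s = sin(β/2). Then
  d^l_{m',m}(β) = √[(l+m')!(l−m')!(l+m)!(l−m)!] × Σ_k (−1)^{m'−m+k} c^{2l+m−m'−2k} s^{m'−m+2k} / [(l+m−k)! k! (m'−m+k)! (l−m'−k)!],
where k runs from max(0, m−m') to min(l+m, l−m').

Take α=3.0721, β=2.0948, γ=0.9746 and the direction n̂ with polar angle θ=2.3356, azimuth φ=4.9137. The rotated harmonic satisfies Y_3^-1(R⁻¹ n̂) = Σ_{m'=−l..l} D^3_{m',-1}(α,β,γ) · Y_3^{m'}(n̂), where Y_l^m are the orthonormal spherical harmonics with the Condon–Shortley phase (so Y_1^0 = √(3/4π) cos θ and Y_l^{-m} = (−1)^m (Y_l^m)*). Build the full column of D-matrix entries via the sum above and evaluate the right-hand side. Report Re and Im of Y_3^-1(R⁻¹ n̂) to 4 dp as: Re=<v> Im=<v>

Re=-0.2620 Im=-0.0503

Need the full column D^3_{m',-1} for m'=−3..3 at α=3.0721, β=2.0948, γ=0.9746.
cos(β/2)=0.499825, sin(β/2)=0.866127
d^3_{-3,-1}: single k=2 term ⇒ +0.181334;  D = -0.130670-0.125727i
d^3_{-2,-1}: k∈[1..2] ⇒ +0.085442 -0.513130 = -0.427688;  D = -0.286860-0.317220i
d^3_{-1,-1}: k∈[0..2] ⇒ +0.015592 -0.374562 +0.843553 = +0.484583;  D = -0.299279-0.381120i
d^3_{0,-1}: k∈[0..2] ⇒ -0.093597 +0.843158 -0.843947 = -0.094386;  D = -0.052997-0.078102i
d^3_{1,-1}: k∈[0..2] ⇒ +0.280921 -1.124737 +0.422171 = -0.421644;  D = +0.211955+0.364498i
d^3_{2,-1}: k∈[0..1] ⇒ -0.513130 +0.770415 = +0.257285;  D = +0.113578+0.230859i
d^3_{3,-1}: single k=0 term ⇒ +0.544511;  D = -0.205867-0.504094i
Y_3^{m'}(θ=2.3356,φ=4.9137) and Σ D·Y over m':
  (-0.1307-0.1257i)·(-0.0890-0.1290i)  (-0.2869-0.3172i)·(+0.3389-0.1443i)  (-0.2993-0.3811i)·(+0.0651+0.3192i)  (-0.0530-0.0781i)·(+0.1558+0.0000i)  (+0.2120+0.3645i)·(-0.0651+0.3192i)  (+0.1136+0.2309i)·(+0.3389+0.1443i)  (-0.2059-0.5041i)·(+0.0890-0.1290i)
Y_3^-1(R⁻¹ n̂) = -0.262027-0.050340i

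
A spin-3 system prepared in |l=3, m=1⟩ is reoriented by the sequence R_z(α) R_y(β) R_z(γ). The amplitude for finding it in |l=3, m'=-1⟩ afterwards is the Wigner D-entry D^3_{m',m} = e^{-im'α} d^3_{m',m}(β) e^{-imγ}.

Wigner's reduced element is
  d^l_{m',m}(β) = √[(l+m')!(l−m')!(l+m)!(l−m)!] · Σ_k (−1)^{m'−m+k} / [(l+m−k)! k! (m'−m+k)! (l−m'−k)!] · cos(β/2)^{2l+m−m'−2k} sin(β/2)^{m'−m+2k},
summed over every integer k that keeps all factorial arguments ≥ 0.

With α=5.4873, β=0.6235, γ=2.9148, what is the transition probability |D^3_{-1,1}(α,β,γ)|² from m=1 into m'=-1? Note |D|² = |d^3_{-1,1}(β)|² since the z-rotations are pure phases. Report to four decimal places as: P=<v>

D^3_{-1,1}(5.4873,0.6235,2.9148) = e^{-i·-1·5.4873}·d^3_{-1,1}(0.6235)·e^{-i·1·2.9148}. Compute d first:
With c≡cos(β/2)=0.951798 and s≡sin(β/2)=0.306725, N=[2·24·24·2]^{1/2}=48.000000
The bounds max(0,m−m')=2 and min(l+m,l−m')=4 give 3 terms
  k=2: (−1)^0·48.0000/(8)·0.9518^4·0.3067^2 = +0.463264
  k=3: (−1)^1·48.0000/(6)·0.9518^2·0.3067^4 = -0.064147
  k=4: (−1)^2·48.0000/(48)·0.9518^0·0.3067^6 = +0.000833
d^3_{-1,1}(0.6235) = +0.463264 -0.064147 +0.000833 = +0.399950
|D^3_{-1,1}|² = |d^3_{-1,1}(β)|² = (+0.399950)² = 0.159960 (the z-rotation phases have unit modulus)

P=0.1600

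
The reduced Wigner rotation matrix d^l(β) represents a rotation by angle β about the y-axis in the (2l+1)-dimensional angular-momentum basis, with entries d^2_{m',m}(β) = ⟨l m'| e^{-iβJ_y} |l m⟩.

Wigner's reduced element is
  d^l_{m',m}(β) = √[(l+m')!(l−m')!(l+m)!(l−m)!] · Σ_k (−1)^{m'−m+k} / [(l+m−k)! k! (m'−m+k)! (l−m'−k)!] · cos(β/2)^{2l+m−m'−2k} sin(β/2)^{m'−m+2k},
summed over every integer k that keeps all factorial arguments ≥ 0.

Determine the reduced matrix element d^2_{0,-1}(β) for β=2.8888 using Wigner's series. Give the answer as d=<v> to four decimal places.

d^2_{0,-1}(β=2.8888) via Wigner's sum:
With c≡cos(β/2)=0.126060 and s≡sin(β/2)=0.992023, N=[2·2·1·6]^{1/2}=4.898979
The bounds max(0,m−m')=0 and min(l+m,l−m')=1 give 2 terms
  k=0: (−1)^1·4.8990/(2)·0.1261^3·0.9920^1 = -0.004868
  k=1: (−1)^2·4.8990/(2)·0.1261^1·0.9920^3 = +0.301452
d^2_{0,-1}(2.8888) = -0.004868 +0.301452 = +0.296584

d=0.2966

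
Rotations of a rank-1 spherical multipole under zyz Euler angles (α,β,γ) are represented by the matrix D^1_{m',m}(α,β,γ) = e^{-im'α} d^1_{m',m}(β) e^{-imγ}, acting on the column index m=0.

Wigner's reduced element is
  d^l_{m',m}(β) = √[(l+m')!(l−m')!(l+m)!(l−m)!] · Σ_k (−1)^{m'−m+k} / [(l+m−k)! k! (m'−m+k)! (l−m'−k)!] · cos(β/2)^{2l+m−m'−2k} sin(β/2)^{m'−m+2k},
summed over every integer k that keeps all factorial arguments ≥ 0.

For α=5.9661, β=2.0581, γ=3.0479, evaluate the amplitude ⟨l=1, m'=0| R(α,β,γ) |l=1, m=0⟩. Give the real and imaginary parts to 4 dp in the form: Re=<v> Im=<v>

Re=-0.4682 Im=0.0000

D^1_{0,0}(5.9661,2.0581,3.0479) = e^{-i·0·5.9661}·d^1_{0,0}(2.0581)·e^{-i·0·3.0479}. Compute d first:
c=cos(2.0581/2)=0.515633, s=sin(2.0581/2)=0.856810; N=√[1·1·1·1]=1.000000
k∈{0,1} keeps every argument non-negative
  k=0: (−1)^0·1.0000/(1)·0.5156^2·0.8568^0 = +0.265877
  k=1: (−1)^1·1.0000/(1)·0.5156^0·0.8568^2 = -0.734123
d^1_{0,0}(2.0581) = +0.265877 -0.734123 = -0.468245
D = (+1.000000+0.000000i)·(-0.468245)·(+1.000000+0.000000i) = -0.468245+0.000000i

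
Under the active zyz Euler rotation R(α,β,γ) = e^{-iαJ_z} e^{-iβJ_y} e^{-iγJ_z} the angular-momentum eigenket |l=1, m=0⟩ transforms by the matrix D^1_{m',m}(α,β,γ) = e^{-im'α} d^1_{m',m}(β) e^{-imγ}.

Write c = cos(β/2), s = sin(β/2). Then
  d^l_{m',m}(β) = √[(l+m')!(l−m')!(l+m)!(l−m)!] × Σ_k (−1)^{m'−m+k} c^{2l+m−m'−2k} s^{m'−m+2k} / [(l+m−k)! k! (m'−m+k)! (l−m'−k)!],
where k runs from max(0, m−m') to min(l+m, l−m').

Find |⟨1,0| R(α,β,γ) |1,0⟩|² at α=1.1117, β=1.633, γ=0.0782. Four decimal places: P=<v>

P=0.0039

D^1_{0,0}(1.1117,1.633,0.0782) = e^{-i·0·1.1117}·d^1_{0,0}(1.633)·e^{-i·0·0.0782}. Compute d first:
Half-angle: c=0.684776, s=0.728754. N=√(1·1·1·1)=1.000000
Admissible k: 0..1 (factorial args all ≥0)
  k=0: (−1)^0·1.0000/(1)·0.6848^2·0.7288^0 = +0.468918
  k=1: (−1)^1·1.0000/(1)·0.6848^0·0.7288^2 = -0.531082
d^1_{0,0}(1.633) = +0.468918 -0.531082 = -0.062164
|D^1_{0,0}|² = |d^1_{0,0}(β)|² = (-0.062164)² = 0.003864 (the z-rotation phases have unit modulus)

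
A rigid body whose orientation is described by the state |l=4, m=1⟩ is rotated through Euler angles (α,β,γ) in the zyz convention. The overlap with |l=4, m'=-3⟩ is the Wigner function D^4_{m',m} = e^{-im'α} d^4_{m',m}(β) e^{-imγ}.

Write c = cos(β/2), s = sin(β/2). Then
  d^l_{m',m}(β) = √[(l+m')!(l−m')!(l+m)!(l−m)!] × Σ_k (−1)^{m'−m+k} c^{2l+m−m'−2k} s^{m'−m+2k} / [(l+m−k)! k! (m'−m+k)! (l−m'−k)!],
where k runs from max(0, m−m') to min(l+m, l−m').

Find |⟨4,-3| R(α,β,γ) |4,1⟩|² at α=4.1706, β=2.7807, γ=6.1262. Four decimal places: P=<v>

First d^4_{-3,1}(β=2.7807), then the phase factors e^{-i(-3)α} and e^{-i(1)γ}:
With c≡cos(β/2)=0.179469 and s≡sin(β/2)=0.983764, N=[1·5040·120·6]^{1/2}=1904.940944
k∈{4,5} keeps every argument non-negative
  k=4: (−1)^0·1904.9409/(144)·0.1795^4·0.9838^4 = +0.012854
  k=5: (−1)^1·1904.9409/(240)·0.1795^2·0.9838^6 = -0.231735
d^4_{-3,1}(2.7807) = +0.012854 -0.231735 = -0.218881
|D^4_{-3,1}|² = |d^4_{-3,1}(β)|² = (-0.218881)² = 0.047909 (the z-rotation phases have unit modulus)

P=0.0479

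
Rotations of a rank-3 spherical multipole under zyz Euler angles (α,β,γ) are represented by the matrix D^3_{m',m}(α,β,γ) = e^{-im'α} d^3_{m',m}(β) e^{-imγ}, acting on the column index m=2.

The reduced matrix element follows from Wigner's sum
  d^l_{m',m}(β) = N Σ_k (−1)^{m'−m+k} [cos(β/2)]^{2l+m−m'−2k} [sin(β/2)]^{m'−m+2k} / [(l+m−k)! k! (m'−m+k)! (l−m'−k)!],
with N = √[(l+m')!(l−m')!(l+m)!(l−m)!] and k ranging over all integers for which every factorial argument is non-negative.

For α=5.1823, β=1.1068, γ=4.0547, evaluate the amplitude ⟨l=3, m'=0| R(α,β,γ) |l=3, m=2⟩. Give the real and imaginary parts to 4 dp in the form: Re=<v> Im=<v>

D^3_{0,2}(5.1823,1.1068,4.0547) = e^{-i·0·5.1823}·d^3_{0,2}(1.1068)·e^{-i·2·4.0547}. Compute d first:
With c≡cos(β/2)=0.850742 and s≡sin(β/2)=0.525583, N=[6·6·120·1]^{1/2}=65.726707
Admissible k: 2..3 (factorial args all ≥0)
  k=2: (−1)^0·65.7267/(12)·0.8507^4·0.5256^2 = +0.792566
  k=3: (−1)^1·65.7267/(12)·0.8507^2·0.5256^4 = -0.302497
d^3_{0,2}(1.1068) = +0.792566 -0.302497 = +0.490069
Phases: e^{-i·(0)·5.1823}=+1.000000+0.000000i, e^{-i·(2)·4.0547}=-0.252650-0.967558i ⇒ D=-0.123816-0.474170i

Re=-0.1238 Im=-0.4742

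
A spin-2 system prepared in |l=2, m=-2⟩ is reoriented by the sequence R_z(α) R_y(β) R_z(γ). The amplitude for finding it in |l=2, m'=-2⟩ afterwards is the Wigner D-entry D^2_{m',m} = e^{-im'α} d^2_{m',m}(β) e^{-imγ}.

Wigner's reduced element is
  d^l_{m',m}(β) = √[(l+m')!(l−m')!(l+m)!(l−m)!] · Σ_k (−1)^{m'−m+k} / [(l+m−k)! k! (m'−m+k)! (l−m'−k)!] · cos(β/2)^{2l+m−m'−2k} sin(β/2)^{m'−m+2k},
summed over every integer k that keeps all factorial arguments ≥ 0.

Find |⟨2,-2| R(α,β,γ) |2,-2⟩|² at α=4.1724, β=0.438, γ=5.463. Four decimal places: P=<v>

P=0.8242

First d^2_{-2,-2}(β=0.438), then the phase factors e^{-i(-2)α} and e^{-i(-2)γ}:
c=cos(0.438/2)=0.976115, s=sin(0.438/2)=0.217254; N=√[1·24·1·24]=24.000000
k: max(0,(-2)−(-2))=0 … min(2+(-2),2−(-2))=0
  k=0: (−1)^0·24.0000/(24)·0.9761^4·0.2173^0 = +0.907829
d^2_{-2,-2}(0.438) = +0.907829
|D^2_{-2,-2}|² = |d^2_{-2,-2}(β)|² = (+0.907829)² = 0.824154 (the z-rotation phases have unit modulus)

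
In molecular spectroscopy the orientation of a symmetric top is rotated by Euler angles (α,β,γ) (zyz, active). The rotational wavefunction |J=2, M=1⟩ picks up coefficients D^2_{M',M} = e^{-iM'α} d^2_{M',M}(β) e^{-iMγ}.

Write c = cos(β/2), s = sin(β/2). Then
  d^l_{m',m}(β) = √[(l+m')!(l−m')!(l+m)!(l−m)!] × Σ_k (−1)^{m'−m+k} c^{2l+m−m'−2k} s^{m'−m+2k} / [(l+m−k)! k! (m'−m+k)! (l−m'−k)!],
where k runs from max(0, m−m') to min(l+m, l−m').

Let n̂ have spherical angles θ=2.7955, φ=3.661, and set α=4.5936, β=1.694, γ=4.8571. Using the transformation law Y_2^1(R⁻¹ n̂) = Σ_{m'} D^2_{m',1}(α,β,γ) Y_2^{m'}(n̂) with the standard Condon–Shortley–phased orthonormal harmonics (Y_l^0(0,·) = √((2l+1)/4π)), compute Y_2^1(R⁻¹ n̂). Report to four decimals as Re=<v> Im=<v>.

Need the full column D^2_{m',1} for m'=−2..2 at α=4.5936, β=1.694, γ=4.8571.
cos(β/2)=0.662234, sin(β/2)=0.749297
d^2_{-2,1}: single k=3 term ⇒ +0.557190;  D = -0.207857-0.516969i
d^2_{-1,1}: k∈[2..3] ⇒ +0.738673 -0.315222 = +0.423451;  D = +0.408836-0.110293i
d^2_{0,1}: k∈[1..2] ⇒ +0.533045 -0.682416 = -0.149371;  D = -0.021540-0.147809i
d^2_{1,1}: k∈[0..1] ⇒ +0.192330 -0.738673 = -0.546344;  D = +0.546160-0.014161i
d^2_{2,1}: single k=0 term ⇒ -0.435230;  D = -0.040360+0.433354i
Y_2^{m'}(θ=2.7955,φ=3.661) and Σ D·Y over m':
  (-0.2079-0.5170i)·(+0.0225-0.0383i)  (+0.4088-0.1103i)·(+0.2140-0.1224i)  (-0.0215-0.1478i)·(+0.5219+0.0000i)  (+0.5462-0.0142i)·(-0.2140-0.1224i)  (-0.0404+0.4334i)·(+0.0225+0.0383i)
Y_2^1(R⁻¹ n̂) = -0.097861-0.210046i

Re=-0.0979 Im=-0.2100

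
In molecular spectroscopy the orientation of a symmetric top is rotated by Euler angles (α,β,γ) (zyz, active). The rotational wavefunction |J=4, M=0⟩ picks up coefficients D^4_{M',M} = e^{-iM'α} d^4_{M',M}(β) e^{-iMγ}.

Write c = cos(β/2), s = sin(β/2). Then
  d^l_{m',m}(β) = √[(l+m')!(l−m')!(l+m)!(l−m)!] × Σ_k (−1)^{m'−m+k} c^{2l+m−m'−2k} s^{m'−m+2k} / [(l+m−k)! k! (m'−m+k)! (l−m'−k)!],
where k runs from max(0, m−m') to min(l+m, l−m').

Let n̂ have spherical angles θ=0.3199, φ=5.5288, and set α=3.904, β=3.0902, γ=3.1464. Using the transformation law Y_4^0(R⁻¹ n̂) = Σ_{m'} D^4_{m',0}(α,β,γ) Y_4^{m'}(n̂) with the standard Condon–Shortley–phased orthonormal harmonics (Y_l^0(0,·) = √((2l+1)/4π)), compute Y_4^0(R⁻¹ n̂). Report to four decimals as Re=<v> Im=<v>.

Need the full column D^4_{m',0} for m'=−4..4 at α=3.904, β=3.0902, γ=3.1464.
cos(β/2)=0.025693, sin(β/2)=0.999670
d^4_{-4,0}: single k=4 term ⇒ +0.000004;  D = -0.000004+0.000000i
d^4_{-3,0}: k∈[3..4] ⇒ +0.000000 -0.000200 = -0.000200;  D = -0.000131+0.000151i
d^4_{-2,0}: k∈[2..4] ⇒ +0.000000 -0.000011 +0.006250 = +0.006239;  D = +0.000287+0.006233i
d^4_{-1,0}: k∈[1..4] ⇒ +0.000000 -0.000000 +0.000454 -0.114640 = -0.114185;  D = +0.082576+0.078864i
d^4_{0,0}: k∈[0..4] ⇒ +0.000000 -0.000000 +0.000016 -0.010542 +0.997362 = +0.986836;  D = +0.986836+0.000000i
d^4_{1,0}: k∈[0..3] ⇒ -0.000000 +0.000000 -0.000454 +0.114640 = +0.114185;  D = -0.082576+0.078864i
d^4_{2,0}: k∈[0..2] ⇒ +0.000000 -0.000011 +0.006250 = +0.006239;  D = +0.000287-0.006233i
d^4_{3,0}: k∈[0..1] ⇒ -0.000000 +0.000200 = +0.000200;  D = +0.000131+0.000151i
d^4_{4,0}: single k=0 term ⇒ +0.000004;  D = -0.000004-0.000000i
Y_4^{m'}(θ=0.3199,φ=5.5288) and Σ D·Y over m':
  (-0.0000+0.0000i)·(-0.0043+0.0005i)  (-0.0001+0.0002i)·(-0.0236+0.0284i)  (+0.0003+0.0062i)·(+0.0109+0.1753i)  (+0.0826+0.0789i)·(+0.3404+0.3199i)  (+0.9868+0.0000i)·(+0.4640+0.0000i)  (-0.0826+0.0789i)·(-0.3404+0.3199i)  (+0.0003-0.0062i)·(+0.0109-0.1753i)  (+0.0001+0.0002i)·(+0.0236+0.0284i)  (-0.0000-0.0000i)·(-0.0043-0.0005i)
Y_4^0(R⁻¹ n̂) = +0.461507-0.000000i

Re=0.4615 Im=0.0000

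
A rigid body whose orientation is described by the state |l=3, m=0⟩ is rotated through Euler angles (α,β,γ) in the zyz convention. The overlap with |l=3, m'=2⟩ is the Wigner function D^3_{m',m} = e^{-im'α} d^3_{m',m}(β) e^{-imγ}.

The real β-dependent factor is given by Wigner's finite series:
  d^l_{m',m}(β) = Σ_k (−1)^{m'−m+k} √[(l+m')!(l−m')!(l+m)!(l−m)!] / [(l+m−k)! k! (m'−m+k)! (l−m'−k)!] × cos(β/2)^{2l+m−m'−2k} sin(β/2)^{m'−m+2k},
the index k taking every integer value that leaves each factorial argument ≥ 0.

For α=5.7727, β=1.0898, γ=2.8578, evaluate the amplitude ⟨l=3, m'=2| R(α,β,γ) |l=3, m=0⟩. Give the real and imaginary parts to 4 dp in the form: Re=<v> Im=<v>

Split into d^3_{2,0}(β=1.0898) × two z-phases.
With c≡cos(β/2)=0.855179 and s≡sin(β/2)=0.518333, N=[120·1·6·6]^{1/2}=65.726707
The bounds max(0,m−m')=0 and min(l+m,l−m')=1 give 2 terms
  k=0: (−1)^2·65.7267/(12)·0.8552^4·0.5183^2 = +0.787057
  k=1: (−1)^3·65.7267/(12)·0.8552^2·0.5183^4 = -0.289140
d^3_{2,0}(1.0898) = +0.787057 -0.289140 = +0.497916
Attach z-rotation phases: D = e^{-i(2)(5.7727)}·(+0.497916)·e^{-i(0)(2.8578)} = +0.260180+0.424531i

Re=0.2602 Im=0.4245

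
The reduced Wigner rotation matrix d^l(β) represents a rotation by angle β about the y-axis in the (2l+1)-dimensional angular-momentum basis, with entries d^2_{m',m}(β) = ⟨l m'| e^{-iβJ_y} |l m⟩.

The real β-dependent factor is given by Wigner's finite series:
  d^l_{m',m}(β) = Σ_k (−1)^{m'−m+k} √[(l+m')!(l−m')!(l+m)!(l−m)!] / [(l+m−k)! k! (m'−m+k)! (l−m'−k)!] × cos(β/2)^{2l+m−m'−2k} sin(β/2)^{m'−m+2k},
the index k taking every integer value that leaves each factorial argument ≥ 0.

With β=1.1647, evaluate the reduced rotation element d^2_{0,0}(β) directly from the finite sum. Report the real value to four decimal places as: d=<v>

d=-0.2659

d^2_{0,0}(β=1.1647) via Wigner's sum:
Half-angle: c=0.835172, s=0.549988. N=√(2·2·2·2)=4.000000
k∈{0,1,2} keeps every argument non-negative
  k=0: (−1)^0·4.0000/(4)·0.8352^4·0.5500^0 = +0.486524
  k=1: (−1)^1·4.0000/(1)·0.8352^2·0.5500^2 = -0.843954
  k=2: (−1)^2·4.0000/(4)·0.8352^0·0.5500^4 = +0.091498
d^2_{0,0}(1.1647) = +0.486524 -0.843954 +0.091498 = -0.265931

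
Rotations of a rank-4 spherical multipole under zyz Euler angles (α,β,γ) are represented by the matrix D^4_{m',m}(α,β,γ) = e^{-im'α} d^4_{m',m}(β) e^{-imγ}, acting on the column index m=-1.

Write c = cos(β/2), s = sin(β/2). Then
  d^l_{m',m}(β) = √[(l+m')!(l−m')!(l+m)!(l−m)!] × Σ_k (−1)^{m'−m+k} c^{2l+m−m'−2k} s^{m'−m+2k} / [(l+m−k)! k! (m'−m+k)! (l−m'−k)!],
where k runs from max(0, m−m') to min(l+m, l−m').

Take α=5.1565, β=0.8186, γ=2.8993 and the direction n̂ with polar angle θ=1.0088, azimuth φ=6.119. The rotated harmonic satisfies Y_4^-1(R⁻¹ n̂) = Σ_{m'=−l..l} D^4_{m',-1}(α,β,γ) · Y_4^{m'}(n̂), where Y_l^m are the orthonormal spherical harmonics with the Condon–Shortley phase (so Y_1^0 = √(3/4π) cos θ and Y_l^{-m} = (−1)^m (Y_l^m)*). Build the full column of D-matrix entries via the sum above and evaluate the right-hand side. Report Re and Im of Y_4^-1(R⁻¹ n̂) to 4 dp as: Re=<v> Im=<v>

Re=0.0456 Im=0.1345

Need the full column D^4_{m',-1} for m'=−4..4 at α=5.1565, β=0.8186, γ=2.8993.
cos(β/2)=0.917400, sin(β/2)=0.397967
d^4_{-4,-1}: single k=3 term ⇒ +0.306499;  D = -0.011229-0.306293i
d^4_{-3,-1}: k∈[2..3] ⇒ +0.749404 -0.235040 = +0.514364;  D = +0.456059-0.237867i
d^4_{-2,-1}: k∈[1..3] ⇒ +0.923408 -0.868842 +0.109000 = +0.163565;  D = +0.130614+0.098457i
d^4_{-1,-1}: k∈[0..3] ⇒ +0.501728 -1.416241 +0.533022 -0.033435 = -0.414927;  D = +0.083172-0.406505i
d^4_{0,-1}: k∈[0..3] ⇒ -0.973357 +1.099008 -0.206813 +0.006486 = -0.074676;  D = +0.072494-0.017917i
d^4_{1,-1}: k∈[0..3] ⇒ +0.944161 -0.533022 +0.050152 -0.000629 = +0.460663;  D = -0.291949-0.356336i
d^4_{2,-1}: k∈[0..2] ⇒ -0.579228 +0.163500 -0.006154 = -0.421882;  D = -0.179803+0.381647i
d^4_{3,-1}: k∈[0..1] ⇒ +0.235040 -0.026538 = +0.208502;  D = +0.208501-0.000798i
d^4_{4,-1}: single k=0 term ⇒ -0.057677;  D = -0.024981-0.051987i
Y_4^{m'}(θ=1.0088,φ=6.119) and Σ D·Y over m':
  (-0.0112-0.3063i)·(+0.1797+0.1385i)  (+0.4561-0.2379i)·(+0.3561+0.1911i)  (+0.1306+0.0985i)·(+0.2239+0.0763i)  (+0.0832-0.4065i)·(-0.2130-0.0353i)  (+0.0725-0.0179i)·(-0.2853+0.0000i)  (-0.2919-0.3563i)·(+0.2130-0.0353i)  (-0.1798+0.3816i)·(+0.2239-0.0763i)  (+0.2085-0.0008i)·(-0.3561+0.1911i)  (-0.0250-0.0520i)·(+0.1797-0.1385i)
Y_4^-1(R⁻¹ n̂) = +0.045555+0.134476i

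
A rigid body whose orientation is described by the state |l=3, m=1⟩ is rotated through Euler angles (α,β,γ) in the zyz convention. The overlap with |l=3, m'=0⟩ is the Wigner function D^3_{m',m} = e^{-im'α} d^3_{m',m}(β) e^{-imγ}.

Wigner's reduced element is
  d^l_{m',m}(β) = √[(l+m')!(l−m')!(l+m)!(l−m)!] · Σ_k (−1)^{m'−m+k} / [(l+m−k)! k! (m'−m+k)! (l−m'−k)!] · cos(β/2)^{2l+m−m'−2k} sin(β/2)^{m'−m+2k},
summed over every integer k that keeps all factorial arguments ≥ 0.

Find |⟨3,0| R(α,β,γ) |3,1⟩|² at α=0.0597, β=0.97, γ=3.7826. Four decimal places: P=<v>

P=0.0456

Split into d^3_{0,1}(β=0.97) × two z-phases.
Half-angle: c=0.884675, s=0.466208. N=√(6·6·24·2)=41.569219
Admissible k: 1..3 (factorial args all ≥0)
  k=1: (−1)^0·41.5692/(12)·0.8847^5·0.4662^1 = +0.875164
  k=2: (−1)^1·41.5692/(4)·0.8847^3·0.4662^3 = -0.729127
  k=3: (−1)^2·41.5692/(12)·0.8847^1·0.4662^5 = +0.067495
d^3_{0,1}(0.97) = +0.875164 -0.729127 +0.067495 = +0.213532
|D^3_{0,1}|² = |d^3_{0,1}(β)|² = (+0.213532)² = 0.045596 (the z-rotation phases have unit modulus)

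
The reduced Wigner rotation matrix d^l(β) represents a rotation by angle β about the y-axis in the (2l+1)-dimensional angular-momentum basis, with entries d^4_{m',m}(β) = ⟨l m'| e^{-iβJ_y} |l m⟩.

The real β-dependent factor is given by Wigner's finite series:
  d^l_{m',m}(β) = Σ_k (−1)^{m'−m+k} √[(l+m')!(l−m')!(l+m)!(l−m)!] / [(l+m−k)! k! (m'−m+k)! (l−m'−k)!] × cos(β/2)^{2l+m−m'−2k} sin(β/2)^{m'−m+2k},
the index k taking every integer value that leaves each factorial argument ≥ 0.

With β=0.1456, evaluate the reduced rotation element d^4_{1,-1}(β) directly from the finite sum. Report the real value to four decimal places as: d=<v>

d^4_{1,-1}(β=0.1456) via Wigner's sum:
c=cos(0.1456/2)=0.997351, s=sin(0.1456/2)=0.072736; N=√[120·6·6·120]=720.000000
Admissible k: 0..3 (factorial args all ≥0)
  k=0: (−1)^2·720.0000/(72)·0.9974^6·0.0727^2 = +0.052070
  k=1: (−1)^3·720.0000/(24)·0.9974^4·0.0727^4 = -0.000831
  k=2: (−1)^4·720.0000/(48)·0.9974^2·0.0727^6 = +0.000002
  k=3: (−1)^5·720.0000/(720)·0.9974^0·0.0727^8 = -0.000000
d^4_{1,-1}(0.1456) = +0.052070 -0.000831 +0.000002 -0.000000 = +0.051241

d=0.0512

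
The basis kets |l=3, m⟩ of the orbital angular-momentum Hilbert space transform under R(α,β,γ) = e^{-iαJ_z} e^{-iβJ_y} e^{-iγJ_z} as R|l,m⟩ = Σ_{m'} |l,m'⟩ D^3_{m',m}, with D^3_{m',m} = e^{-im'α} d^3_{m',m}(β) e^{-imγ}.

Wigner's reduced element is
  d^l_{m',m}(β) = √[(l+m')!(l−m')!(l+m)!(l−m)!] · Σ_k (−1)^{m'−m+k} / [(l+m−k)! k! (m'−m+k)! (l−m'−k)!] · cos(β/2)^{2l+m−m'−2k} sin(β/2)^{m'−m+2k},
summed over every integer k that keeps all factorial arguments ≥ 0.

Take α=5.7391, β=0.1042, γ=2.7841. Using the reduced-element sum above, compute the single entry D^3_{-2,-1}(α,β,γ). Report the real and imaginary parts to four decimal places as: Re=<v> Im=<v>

Re=-0.0203 Im=0.1614

Split into d^3_{-2,-1}(β=0.1042) × two z-phases.
Half-angle: c=0.998643, s=0.052076. N=√(1·120·2·24)=75.894664
Admissible k: 1..2 (factorial args all ≥0)
  k=1: (−1)^0·75.8947/(24)·0.9986^5·0.0521^1 = +0.163566
  k=2: (−1)^1·75.8947/(12)·0.9986^3·0.0521^3 = -0.000890
d^3_{-2,-1}(0.1042) = +0.163566 -0.000890 = +0.162676
Phases: e^{-i·(-2)·5.7391}=+0.464107-0.885779i, e^{-i·(-1)·2.7841}=-0.936777+0.349927i ⇒ D=-0.020303+0.161404i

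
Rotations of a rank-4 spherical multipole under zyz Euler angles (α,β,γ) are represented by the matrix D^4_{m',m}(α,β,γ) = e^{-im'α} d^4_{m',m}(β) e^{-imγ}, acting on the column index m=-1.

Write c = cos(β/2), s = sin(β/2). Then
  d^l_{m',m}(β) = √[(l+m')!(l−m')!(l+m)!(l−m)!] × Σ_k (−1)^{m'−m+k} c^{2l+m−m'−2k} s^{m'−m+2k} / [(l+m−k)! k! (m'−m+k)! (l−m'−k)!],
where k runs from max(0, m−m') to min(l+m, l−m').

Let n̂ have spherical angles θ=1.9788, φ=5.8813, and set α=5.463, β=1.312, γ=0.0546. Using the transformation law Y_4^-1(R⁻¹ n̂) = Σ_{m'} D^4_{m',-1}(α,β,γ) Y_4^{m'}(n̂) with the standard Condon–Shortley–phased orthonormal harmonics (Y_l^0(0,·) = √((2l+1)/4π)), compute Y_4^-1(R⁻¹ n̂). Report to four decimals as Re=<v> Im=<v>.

Re=0.1081 Im=-0.0595

Need the full column D^4_{m',-1} for m'=−4..4 at α=5.463, β=1.312, γ=0.0546.
cos(β/2)=0.792438, sin(β/2)=0.609952
d^4_{-4,-1}: single k=3 term ⇒ +0.530650;  D = -0.528755+0.044812i
d^4_{-3,-1}: k∈[2..3] ⇒ +0.731231 -0.722044 = +0.009187;  D = -0.006811-0.006165i
d^4_{-2,-1}: k∈[1..3] ⇒ +0.507797 -1.504252 +0.594141 = -0.402314;  D = +0.006024+0.402269i
d^4_{-1,-1}: k∈[0..3] ⇒ +0.155498 -1.381897 +1.637442 -0.323374 = +0.087669;  D = +0.063207-0.060751i
d^4_{0,-1}: k∈[0..3] ⇒ -0.535265 +1.902745 -1.127304 +0.111314 = +0.351490;  D = +0.350966+0.019182i
d^4_{1,-1}: k∈[0..3] ⇒ +0.921264 -1.637442 +0.485061 -0.019159 = -0.250275;  D = -0.160467-0.192063i
d^4_{2,-1}: k∈[0..2] ⇒ -1.002835 +0.891212 -0.105602 = -0.217225;  D = +0.026904-0.215552i
d^4_{3,-1}: k∈[0..1] ⇒ +0.722044 -0.256670 = +0.465374;  D = -0.377009+0.272831i
d^4_{4,-1}: single k=0 term ⇒ -0.314390;  D = +0.308508+0.060532i
Y_4^{m'}(θ=1.9788,φ=5.8813) and Σ D·Y over m':
  (-0.5288+0.0448i)·(-0.0115+0.3140i)  (-0.0068-0.0062i)·(-0.1372-0.3588i)  (+0.0060+0.4023i)·(+0.0200+0.0207i)  (+0.0632-0.0608i)·(+0.3010+0.1279i)  (+0.3510+0.0192i)·(-0.0905+0.0000i)  (-0.1605-0.1921i)·(-0.3010+0.1279i)  (+0.0269-0.2156i)·(+0.0200-0.0207i)  (-0.3770+0.2728i)·(+0.1372-0.3588i)  (+0.3085+0.0605i)·(-0.0115-0.3140i)
Y_4^-1(R⁻¹ n̂) = +0.108138-0.059465i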